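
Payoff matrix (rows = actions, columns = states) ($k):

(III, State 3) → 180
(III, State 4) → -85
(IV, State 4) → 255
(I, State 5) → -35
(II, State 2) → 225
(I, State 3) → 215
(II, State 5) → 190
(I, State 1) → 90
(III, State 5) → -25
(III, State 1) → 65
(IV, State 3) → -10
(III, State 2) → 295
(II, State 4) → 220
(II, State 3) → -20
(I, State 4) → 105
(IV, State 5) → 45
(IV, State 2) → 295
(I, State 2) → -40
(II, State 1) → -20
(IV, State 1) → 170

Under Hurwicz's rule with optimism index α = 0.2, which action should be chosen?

I: 0.2·215 + 0.8·(-40) = 11
II: 0.2·225 + 0.8·(-20) = 29
III: 0.2·295 + 0.8·(-85) = -9
IV: 0.2·295 + 0.8·(-10) = 51
Highest Hurwicz score = 51 → IV.

IV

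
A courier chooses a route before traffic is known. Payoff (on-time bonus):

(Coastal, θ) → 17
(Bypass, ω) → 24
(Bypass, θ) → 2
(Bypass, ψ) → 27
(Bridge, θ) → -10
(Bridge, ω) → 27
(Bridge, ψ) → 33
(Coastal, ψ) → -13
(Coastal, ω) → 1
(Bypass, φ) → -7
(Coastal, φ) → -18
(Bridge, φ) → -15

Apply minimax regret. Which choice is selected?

Bypass

Column bests: θ=17, φ=-7, ψ=33, ω=27.
Bridge regrets: 27, 8, 0, 0 → max 27
Coastal regrets: 0, 11, 46, 26 → max 46
Bypass regrets: 15, 0, 6, 3 → max 15
Smallest max regret = 15 → Bypass.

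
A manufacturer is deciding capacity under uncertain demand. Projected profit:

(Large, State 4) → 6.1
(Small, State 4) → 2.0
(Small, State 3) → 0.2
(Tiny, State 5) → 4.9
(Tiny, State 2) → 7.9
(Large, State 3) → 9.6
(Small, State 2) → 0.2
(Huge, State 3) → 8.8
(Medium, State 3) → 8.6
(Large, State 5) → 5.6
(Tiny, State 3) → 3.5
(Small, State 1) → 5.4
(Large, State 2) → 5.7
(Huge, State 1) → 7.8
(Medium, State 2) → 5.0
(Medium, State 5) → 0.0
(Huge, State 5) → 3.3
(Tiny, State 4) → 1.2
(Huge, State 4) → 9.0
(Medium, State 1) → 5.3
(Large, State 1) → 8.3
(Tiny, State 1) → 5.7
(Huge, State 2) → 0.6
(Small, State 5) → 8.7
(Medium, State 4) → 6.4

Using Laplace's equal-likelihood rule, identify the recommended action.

Row averages: Tiny=4.64, Small=3.3, Medium=5.06, Large=7.06, Huge=5.9
Highest average = 7.06 → Large.

Large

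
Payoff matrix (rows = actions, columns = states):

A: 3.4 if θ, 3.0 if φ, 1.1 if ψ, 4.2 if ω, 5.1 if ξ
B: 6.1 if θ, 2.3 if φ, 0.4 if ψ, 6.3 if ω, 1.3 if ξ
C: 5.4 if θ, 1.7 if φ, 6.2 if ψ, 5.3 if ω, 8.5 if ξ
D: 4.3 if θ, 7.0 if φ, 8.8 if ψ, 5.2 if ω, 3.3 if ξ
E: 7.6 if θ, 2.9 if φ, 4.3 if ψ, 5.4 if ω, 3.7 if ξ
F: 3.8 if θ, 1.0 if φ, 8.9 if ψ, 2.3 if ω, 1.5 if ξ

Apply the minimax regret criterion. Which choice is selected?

Column bests: θ=7.6, φ=7.0, ψ=8.9, ω=6.3, ξ=8.5.
A regrets: 4.2, 4.0, 7.8, 2.1, 3.4 → max 7.8
B regrets: 1.5, 4.7, 8.5, 0.0, 7.2 → max 8.5
C regrets: 2.2, 5.3, 2.7, 1.0, 0.0 → max 5.3
D regrets: 3.3, 0.0, 0.1, 1.1, 5.2 → max 5.2
E regrets: 0.0, 4.1, 4.6, 0.9, 4.8 → max 4.8
F regrets: 3.8, 6.0, 0.0, 4.0, 7.0 → max 7.0
Smallest max regret = 4.8 → E.

E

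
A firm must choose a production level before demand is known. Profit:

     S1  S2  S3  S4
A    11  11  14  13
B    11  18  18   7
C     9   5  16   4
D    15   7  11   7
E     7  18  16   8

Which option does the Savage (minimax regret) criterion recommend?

Column bests: S1=15, S2=18, S3=18, S4=13.
A regrets: 4, 7, 4, 0 → max 7
B regrets: 4, 0, 0, 6 → max 6
C regrets: 6, 13, 2, 9 → max 13
D regrets: 0, 11, 7, 6 → max 11
E regrets: 8, 0, 2, 5 → max 8
Smallest max regret = 6 → B.

B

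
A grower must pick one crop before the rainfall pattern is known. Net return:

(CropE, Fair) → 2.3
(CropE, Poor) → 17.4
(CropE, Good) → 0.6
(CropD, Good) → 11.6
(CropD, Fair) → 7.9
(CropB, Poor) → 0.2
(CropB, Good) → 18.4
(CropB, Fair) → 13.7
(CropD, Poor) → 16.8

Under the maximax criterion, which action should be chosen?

CropB

Row maxima: CropE=17.4, CropD=16.8, CropB=18.4
Best best-case = 18.4 → CropB.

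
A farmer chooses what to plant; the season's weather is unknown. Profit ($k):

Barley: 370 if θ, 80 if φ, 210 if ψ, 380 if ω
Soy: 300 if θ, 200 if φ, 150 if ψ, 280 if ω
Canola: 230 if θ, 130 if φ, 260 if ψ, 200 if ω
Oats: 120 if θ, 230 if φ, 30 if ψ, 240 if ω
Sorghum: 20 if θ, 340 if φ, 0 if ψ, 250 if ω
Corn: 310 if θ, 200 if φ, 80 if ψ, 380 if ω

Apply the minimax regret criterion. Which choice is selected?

Soy

Column bests: θ=370, φ=340, ψ=260, ω=380.
Barley regrets: 0, 260, 50, 0 → max 260
Soy regrets: 70, 140, 110, 100 → max 140
Canola regrets: 140, 210, 0, 180 → max 210
Oats regrets: 250, 110, 230, 140 → max 250
Sorghum regrets: 350, 0, 260, 130 → max 350
Corn regrets: 60, 140, 180, 0 → max 180
Smallest max regret = 140 → Soy.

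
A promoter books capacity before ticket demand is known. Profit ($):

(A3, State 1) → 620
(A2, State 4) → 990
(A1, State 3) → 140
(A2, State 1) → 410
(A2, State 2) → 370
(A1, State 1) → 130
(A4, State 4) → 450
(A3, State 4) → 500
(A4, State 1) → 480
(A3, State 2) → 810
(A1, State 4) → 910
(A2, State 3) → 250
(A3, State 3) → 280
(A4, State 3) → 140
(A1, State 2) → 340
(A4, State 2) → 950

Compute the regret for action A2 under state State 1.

210

Best payoff under State 1 is 620.
Regret = 620 − 410 = 210.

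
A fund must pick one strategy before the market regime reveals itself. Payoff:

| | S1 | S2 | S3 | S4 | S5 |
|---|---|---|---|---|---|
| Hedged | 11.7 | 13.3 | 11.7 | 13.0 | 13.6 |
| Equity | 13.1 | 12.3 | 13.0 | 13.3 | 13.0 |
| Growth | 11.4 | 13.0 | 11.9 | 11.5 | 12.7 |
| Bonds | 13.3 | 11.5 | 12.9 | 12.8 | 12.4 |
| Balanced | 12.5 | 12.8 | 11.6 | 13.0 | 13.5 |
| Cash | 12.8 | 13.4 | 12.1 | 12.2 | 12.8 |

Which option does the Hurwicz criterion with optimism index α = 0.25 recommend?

Equity

Hedged: 0.25·13.6 + 0.75·11.7 = 12.175
Equity: 0.25·13.3 + 0.75·12.3 = 12.55
Growth: 0.25·13.0 + 0.75·11.4 = 11.8
Bonds: 0.25·13.3 + 0.75·11.5 = 11.95
Balanced: 0.25·13.5 + 0.75·11.6 = 12.075
Cash: 0.25·13.4 + 0.75·12.1 = 12.425
Highest Hurwicz score = 12.55 → Equity.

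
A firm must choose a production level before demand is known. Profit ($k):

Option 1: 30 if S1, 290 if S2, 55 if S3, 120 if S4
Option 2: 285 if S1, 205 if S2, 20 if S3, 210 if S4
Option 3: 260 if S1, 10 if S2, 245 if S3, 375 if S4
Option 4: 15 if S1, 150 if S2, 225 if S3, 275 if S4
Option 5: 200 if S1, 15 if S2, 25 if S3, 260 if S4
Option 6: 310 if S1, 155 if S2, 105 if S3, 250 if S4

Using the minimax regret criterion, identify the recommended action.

Option 6

Column bests: S1=310, S2=290, S3=245, S4=375.
Option 1 regrets: 280, 0, 190, 255 → max 280
Option 2 regrets: 25, 85, 225, 165 → max 225
Option 3 regrets: 50, 280, 0, 0 → max 280
Option 4 regrets: 295, 140, 20, 100 → max 295
Option 5 regrets: 110, 275, 220, 115 → max 275
Option 6 regrets: 0, 135, 140, 125 → max 140
Smallest max regret = 140 → Option 6.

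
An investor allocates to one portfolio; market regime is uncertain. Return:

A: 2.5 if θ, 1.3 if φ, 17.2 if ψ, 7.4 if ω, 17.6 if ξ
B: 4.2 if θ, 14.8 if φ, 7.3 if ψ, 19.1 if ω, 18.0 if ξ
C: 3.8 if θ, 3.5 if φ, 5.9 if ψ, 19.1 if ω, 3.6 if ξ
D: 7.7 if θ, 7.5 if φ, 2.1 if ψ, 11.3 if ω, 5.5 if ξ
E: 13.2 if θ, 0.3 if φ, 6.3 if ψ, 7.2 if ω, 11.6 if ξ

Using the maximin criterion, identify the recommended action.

B

Row minima: A=1.3, B=4.2, C=3.5, D=2.1, E=0.3
Best worst-case = 4.2 → B.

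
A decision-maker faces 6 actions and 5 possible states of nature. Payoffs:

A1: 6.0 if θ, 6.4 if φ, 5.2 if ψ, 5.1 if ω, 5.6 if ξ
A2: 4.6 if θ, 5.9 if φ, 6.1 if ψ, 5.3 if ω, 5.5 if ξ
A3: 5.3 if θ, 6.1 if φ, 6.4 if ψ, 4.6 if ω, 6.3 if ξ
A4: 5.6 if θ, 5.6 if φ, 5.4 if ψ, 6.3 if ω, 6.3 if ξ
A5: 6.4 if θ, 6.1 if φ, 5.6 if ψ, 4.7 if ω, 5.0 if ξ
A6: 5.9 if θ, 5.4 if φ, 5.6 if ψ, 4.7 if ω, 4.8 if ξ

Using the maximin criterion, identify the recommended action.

A4

Row minima: A1=5.1, A2=4.6, A3=4.6, A4=5.4, A5=4.7, A6=4.7
Best worst-case = 5.4 → A4.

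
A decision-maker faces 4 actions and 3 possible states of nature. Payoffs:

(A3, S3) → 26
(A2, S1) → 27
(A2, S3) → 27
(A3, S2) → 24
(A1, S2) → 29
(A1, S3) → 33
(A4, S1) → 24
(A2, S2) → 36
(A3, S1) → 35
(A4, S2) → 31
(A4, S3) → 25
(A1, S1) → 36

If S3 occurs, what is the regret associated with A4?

Best payoff under S3 is 33.
Regret = 33 − 25 = 8.

8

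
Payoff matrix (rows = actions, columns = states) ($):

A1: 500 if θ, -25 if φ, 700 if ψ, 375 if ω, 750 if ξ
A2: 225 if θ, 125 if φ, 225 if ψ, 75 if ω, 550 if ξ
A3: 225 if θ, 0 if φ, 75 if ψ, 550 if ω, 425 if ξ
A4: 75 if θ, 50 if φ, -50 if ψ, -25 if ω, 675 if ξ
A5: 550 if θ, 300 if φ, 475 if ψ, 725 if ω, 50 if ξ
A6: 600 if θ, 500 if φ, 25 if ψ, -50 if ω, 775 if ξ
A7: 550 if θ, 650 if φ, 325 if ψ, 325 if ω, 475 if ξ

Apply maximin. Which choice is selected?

Row minima: A1=-25, A2=75, A3=0, A4=-50, A5=50, A6=-50, A7=325
Best worst-case = 325 → A7.

A7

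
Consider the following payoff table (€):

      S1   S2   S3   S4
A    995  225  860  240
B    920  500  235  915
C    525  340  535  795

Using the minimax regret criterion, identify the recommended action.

C

Column bests: S1=995, S2=500, S3=860, S4=915.
A regrets: 0, 275, 0, 675 → max 675
B regrets: 75, 0, 625, 0 → max 625
C regrets: 470, 160, 325, 120 → max 470
Smallest max regret = 470 → C.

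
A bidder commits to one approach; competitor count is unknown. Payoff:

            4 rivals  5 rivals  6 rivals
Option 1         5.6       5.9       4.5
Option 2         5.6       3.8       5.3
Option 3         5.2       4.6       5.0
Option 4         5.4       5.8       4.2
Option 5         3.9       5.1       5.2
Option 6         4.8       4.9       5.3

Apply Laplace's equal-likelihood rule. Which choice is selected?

Option 1

Row averages: Option 1=16/3, Option 2=4.9, Option 3=74/15, Option 4=77/15, Option 5=71/15, Option 6=5
Highest average = 16/3 → Option 1.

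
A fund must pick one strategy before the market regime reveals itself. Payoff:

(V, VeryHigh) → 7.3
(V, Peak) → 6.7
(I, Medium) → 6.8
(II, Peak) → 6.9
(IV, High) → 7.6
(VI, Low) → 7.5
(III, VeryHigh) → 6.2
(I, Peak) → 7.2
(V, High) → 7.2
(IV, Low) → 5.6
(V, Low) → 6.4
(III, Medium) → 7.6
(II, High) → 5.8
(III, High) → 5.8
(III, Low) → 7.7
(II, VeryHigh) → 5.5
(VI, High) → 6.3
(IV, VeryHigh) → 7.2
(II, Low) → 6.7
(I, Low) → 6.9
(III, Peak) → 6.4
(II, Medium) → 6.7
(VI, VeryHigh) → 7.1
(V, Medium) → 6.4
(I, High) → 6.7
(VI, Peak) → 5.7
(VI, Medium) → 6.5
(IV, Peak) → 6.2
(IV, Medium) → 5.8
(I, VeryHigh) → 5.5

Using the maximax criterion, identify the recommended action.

Row maxima: I=7.2, II=6.9, III=7.7, IV=7.6, V=7.3, VI=7.5
Best best-case = 7.7 → III.

III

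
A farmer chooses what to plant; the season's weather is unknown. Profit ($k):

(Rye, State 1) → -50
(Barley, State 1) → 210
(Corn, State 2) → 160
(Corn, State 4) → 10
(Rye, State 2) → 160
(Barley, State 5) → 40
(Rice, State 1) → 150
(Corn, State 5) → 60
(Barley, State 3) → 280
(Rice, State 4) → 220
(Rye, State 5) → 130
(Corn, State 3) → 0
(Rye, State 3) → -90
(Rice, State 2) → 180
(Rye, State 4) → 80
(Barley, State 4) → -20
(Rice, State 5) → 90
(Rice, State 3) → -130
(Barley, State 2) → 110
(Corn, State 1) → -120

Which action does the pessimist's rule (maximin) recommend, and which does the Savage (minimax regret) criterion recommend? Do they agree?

maximin → Barley; minimax regret → Barley (agree)

Row minima: Rye=-90, Corn=-120, Barley=-20, Rice=-130
Best worst-case = -20 → Barley.
Column bests: State 1=210, State 2=180, State 3=280, State 4=220, State 5=130.
Rye regrets: 260, 20, 370, 140, 0 → max 370
Corn regrets: 330, 20, 280, 210, 70 → max 330
Barley regrets: 0, 70, 0, 240, 90 → max 240
Rice regrets: 60, 0, 410, 0, 40 → max 410
Smallest max regret = 240 → Barley.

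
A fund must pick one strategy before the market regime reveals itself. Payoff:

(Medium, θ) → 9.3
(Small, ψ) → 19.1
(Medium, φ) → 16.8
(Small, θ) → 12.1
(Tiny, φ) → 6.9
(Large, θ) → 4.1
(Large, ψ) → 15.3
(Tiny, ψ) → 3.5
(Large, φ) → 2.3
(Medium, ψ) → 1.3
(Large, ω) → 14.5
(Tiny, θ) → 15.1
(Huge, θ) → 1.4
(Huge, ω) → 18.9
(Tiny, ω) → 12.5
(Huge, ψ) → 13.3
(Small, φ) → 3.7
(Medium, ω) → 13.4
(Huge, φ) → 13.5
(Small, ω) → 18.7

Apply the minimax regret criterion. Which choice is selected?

Small

Column bests: θ=15.1, φ=16.8, ψ=19.1, ω=18.9.
Tiny regrets: 0.0, 9.9, 15.6, 6.4 → max 15.6
Small regrets: 3.0, 13.1, 0.0, 0.2 → max 13.1
Medium regrets: 5.8, 0.0, 17.8, 5.5 → max 17.8
Large regrets: 11.0, 14.5, 3.8, 4.4 → max 14.5
Huge regrets: 13.7, 3.3, 5.8, 0.0 → max 13.7
Smallest max regret = 13.1 → Small.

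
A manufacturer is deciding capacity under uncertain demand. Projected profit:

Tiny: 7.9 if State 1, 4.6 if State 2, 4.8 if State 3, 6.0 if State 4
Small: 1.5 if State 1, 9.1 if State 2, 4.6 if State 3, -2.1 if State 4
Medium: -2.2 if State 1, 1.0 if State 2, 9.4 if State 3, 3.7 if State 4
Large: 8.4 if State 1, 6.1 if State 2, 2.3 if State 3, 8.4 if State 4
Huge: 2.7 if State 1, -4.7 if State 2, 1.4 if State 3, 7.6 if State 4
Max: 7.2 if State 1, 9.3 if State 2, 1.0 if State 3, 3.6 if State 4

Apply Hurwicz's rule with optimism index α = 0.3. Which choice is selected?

Tiny

Tiny: 0.3·7.9 + 0.7·4.6 = 5.59
Small: 0.3·9.1 + 0.7·(-2.1) = 1.26
Medium: 0.3·9.4 + 0.7·(-2.2) = 1.28
Large: 0.3·8.4 + 0.7·2.3 = 4.13
Huge: 0.3·7.6 + 0.7·(-4.7) = -1.01
Max: 0.3·9.3 + 0.7·1.0 = 3.49
Highest Hurwicz score = 5.59 → Tiny.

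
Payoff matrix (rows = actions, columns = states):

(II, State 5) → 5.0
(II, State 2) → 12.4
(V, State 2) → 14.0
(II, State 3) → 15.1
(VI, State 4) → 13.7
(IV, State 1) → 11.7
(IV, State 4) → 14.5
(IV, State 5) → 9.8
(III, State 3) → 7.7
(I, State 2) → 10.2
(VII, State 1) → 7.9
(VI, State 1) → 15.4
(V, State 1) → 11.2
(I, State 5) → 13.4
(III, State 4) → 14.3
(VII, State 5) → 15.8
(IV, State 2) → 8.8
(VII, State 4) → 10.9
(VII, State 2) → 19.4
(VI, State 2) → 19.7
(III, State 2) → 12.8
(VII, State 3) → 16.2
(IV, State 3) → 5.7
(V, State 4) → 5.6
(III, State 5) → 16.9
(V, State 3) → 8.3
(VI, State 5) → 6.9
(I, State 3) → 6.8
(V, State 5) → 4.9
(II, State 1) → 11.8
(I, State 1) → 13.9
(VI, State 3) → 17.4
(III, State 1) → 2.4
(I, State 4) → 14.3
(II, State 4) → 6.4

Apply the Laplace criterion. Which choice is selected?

Row averages: I=11.72, II=10.14, III=10.82, IV=10.1, V=8.8, VI=14.62, VII=14.04
Highest average = 14.62 → VI.

VI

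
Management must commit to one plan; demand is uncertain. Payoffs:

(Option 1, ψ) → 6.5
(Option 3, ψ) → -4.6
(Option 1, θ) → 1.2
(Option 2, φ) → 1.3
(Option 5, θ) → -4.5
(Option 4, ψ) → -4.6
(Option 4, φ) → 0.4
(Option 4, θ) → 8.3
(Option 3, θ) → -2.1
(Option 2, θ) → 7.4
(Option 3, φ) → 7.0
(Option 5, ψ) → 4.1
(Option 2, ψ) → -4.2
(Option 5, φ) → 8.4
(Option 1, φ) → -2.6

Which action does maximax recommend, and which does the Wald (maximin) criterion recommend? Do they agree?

Row maxima: Option 1=6.5, Option 2=7.4, Option 3=7.0, Option 4=8.3, Option 5=8.4
Best best-case = 8.4 → Option 5.
Row minima: Option 1=-2.6, Option 2=-4.2, Option 3=-4.6, Option 4=-4.6, Option 5=-4.5
Best worst-case = -2.6 → Option 1.

maximax → Option 5; maximin → Option 1 (disagree)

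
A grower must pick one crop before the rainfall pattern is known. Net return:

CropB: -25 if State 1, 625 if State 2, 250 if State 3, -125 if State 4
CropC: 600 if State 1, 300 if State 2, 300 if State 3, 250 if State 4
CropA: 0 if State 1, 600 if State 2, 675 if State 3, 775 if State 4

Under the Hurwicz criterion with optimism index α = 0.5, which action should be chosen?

CropC

CropB: 0.5·625 + 0.5·(-125) = 250
CropC: 0.5·600 + 0.5·250 = 425
CropA: 0.5·775 + 0.5·0 = 387.5
Highest Hurwicz score = 425 → CropC.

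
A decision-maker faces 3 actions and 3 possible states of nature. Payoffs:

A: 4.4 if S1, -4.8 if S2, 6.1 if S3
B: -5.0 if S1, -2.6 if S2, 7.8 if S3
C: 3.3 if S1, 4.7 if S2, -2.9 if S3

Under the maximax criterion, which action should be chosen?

Row maxima: A=6.1, B=7.8, C=4.7
Best best-case = 7.8 → B.

B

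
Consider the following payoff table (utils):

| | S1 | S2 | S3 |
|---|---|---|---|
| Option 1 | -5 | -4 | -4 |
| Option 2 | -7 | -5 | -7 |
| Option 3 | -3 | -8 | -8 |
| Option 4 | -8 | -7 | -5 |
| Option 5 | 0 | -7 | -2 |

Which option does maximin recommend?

Option 1

Row minima: Option 1=-5, Option 2=-7, Option 3=-8, Option 4=-8, Option 5=-7
Best worst-case = -5 → Option 1.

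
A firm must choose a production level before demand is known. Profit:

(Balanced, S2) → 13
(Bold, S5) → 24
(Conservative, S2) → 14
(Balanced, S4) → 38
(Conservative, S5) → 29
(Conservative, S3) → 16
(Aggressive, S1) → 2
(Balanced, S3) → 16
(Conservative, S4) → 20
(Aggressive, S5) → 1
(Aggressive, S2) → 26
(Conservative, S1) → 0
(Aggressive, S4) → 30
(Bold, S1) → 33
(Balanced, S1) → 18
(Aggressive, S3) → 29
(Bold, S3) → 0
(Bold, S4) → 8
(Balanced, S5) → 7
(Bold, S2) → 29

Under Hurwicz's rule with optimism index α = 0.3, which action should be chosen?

Balanced

Conservative: 0.3·29 + 0.7·0 = 8.7
Balanced: 0.3·38 + 0.7·7 = 16.3
Aggressive: 0.3·30 + 0.7·1 = 9.7
Bold: 0.3·33 + 0.7·0 = 9.9
Highest Hurwicz score = 16.3 → Balanced.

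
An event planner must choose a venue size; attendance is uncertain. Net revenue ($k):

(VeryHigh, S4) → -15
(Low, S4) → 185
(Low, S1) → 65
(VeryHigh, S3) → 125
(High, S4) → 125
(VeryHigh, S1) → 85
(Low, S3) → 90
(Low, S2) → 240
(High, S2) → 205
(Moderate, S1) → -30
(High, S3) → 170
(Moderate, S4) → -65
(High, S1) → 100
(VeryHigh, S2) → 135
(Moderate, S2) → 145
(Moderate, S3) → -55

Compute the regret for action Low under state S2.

Best payoff under S2 is 240.
Regret = 240 − 240 = 0.

0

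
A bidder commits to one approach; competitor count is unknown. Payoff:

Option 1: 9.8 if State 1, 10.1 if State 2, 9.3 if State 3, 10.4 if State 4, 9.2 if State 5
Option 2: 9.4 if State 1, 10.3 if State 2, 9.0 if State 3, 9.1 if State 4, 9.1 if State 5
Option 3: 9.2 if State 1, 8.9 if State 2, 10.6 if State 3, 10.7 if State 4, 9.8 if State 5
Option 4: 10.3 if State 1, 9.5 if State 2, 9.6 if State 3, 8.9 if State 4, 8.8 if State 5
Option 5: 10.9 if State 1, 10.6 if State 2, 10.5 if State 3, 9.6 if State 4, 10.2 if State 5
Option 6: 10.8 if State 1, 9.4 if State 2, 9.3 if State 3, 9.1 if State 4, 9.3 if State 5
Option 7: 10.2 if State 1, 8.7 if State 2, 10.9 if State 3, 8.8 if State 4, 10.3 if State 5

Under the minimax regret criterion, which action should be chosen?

Column bests: State 1=10.9, State 2=10.6, State 3=10.9, State 4=10.7, State 5=10.3.
Option 1 regrets: 1.1, 0.5, 1.6, 0.3, 1.1 → max 1.6
Option 2 regrets: 1.5, 0.3, 1.9, 1.6, 1.2 → max 1.9
Option 3 regrets: 1.7, 1.7, 0.3, 0.0, 0.5 → max 1.7
Option 4 regrets: 0.6, 1.1, 1.3, 1.8, 1.5 → max 1.8
Option 5 regrets: 0.0, 0.0, 0.4, 1.1, 0.1 → max 1.1
Option 6 regrets: 0.1, 1.2, 1.6, 1.6, 1.0 → max 1.6
Option 7 regrets: 0.7, 1.9, 0.0, 1.9, 0.0 → max 1.9
Smallest max regret = 1.1 → Option 5.

Option 5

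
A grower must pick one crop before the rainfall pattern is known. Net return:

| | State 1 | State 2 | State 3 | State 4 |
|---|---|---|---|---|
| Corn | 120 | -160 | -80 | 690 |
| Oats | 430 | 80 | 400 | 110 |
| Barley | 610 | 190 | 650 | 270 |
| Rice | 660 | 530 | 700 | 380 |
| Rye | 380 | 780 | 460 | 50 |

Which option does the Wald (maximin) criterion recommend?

Rice

Row minima: Corn=-160, Oats=80, Barley=190, Rice=380, Rye=50
Best worst-case = 380 → Rice.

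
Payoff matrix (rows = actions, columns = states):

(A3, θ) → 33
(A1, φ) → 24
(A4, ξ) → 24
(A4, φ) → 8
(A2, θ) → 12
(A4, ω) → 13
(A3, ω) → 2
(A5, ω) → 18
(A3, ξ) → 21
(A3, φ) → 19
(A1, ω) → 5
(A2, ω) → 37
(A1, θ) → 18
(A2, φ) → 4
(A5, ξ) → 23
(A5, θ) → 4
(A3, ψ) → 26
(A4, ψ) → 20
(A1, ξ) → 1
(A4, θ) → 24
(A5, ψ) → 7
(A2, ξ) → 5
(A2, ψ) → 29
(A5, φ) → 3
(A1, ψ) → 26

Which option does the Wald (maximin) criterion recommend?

A4

Row minima: A1=1, A2=4, A3=2, A4=8, A5=3
Best worst-case = 8 → A4.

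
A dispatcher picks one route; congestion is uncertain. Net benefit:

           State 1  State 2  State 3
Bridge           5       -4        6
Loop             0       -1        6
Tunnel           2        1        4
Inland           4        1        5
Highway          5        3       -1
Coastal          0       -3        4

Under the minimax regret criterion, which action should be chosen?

Inland

Column bests: State 1=5, State 2=3, State 3=6.
Bridge regrets: 0, 7, 0 → max 7
Loop regrets: 5, 4, 0 → max 5
Tunnel regrets: 3, 2, 2 → max 3
Inland regrets: 1, 2, 1 → max 2
Highway regrets: 0, 0, 7 → max 7
Coastal regrets: 5, 6, 2 → max 6
Smallest max regret = 2 → Inland.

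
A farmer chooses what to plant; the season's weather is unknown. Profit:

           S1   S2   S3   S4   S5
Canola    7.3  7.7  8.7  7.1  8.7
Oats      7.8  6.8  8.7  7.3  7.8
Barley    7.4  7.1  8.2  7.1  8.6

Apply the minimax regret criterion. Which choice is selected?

Column bests: S1=7.8, S2=7.7, S3=8.7, S4=7.3, S5=8.7.
Canola regrets: 0.5, 0.0, 0.0, 0.2, 0.0 → max 0.5
Oats regrets: 0.0, 0.9, 0.0, 0.0, 0.9 → max 0.9
Barley regrets: 0.4, 0.6, 0.5, 0.2, 0.1 → max 0.6
Smallest max regret = 0.5 → Canola.

Canola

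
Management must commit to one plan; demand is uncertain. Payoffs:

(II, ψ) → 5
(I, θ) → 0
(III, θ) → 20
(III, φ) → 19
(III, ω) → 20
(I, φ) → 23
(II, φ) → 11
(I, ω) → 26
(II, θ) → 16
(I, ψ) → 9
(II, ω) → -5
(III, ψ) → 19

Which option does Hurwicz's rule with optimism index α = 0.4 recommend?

III

I: 0.4·26 + 0.6·0 = 10.4
II: 0.4·16 + 0.6·(-5) = 3.4
III: 0.4·20 + 0.6·19 = 19.4
Highest Hurwicz score = 19.4 → III.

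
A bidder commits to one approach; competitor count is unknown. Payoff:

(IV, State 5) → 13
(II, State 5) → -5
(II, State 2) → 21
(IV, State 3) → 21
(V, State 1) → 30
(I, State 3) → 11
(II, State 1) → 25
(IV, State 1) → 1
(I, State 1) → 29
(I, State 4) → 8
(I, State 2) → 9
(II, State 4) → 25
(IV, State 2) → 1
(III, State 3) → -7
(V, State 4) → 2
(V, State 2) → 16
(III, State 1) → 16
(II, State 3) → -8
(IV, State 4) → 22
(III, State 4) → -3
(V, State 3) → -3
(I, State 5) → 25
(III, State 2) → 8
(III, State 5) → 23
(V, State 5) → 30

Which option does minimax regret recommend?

I

Column bests: State 1=30, State 2=21, State 3=21, State 4=25, State 5=30.
I regrets: 1, 12, 10, 17, 5 → max 17
II regrets: 5, 0, 29, 0, 35 → max 35
III regrets: 14, 13, 28, 28, 7 → max 28
IV regrets: 29, 20, 0, 3, 17 → max 29
V regrets: 0, 5, 24, 23, 0 → max 24
Smallest max regret = 17 → I.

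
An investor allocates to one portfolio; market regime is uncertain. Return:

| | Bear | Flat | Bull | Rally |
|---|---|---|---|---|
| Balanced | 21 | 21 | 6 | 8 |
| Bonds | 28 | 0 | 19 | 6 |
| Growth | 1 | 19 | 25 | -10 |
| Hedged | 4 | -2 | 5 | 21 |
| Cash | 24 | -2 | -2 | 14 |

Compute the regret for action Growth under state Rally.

Best payoff under Rally is 21.
Regret = 21 − (-10) = 31.

31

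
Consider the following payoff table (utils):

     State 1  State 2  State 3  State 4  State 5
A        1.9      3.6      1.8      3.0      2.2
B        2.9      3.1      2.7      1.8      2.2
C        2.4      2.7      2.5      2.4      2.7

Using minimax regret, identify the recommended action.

Column bests: State 1=2.9, State 2=3.6, State 3=2.7, State 4=3.0, State 5=2.7.
A regrets: 1.0, 0.0, 0.9, 0.0, 0.5 → max 1.0
B regrets: 0.0, 0.5, 0.0, 1.2, 0.5 → max 1.2
C regrets: 0.5, 0.9, 0.2, 0.6, 0.0 → max 0.9
Smallest max regret = 0.9 → C.

C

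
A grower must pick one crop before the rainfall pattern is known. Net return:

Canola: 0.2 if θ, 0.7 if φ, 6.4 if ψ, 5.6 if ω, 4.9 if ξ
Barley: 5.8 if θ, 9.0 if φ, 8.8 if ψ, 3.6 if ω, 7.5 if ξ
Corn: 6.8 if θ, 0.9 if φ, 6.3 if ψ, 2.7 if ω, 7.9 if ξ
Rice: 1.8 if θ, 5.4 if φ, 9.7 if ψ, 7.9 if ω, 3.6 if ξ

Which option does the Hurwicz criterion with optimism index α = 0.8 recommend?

Rice

Canola: 0.8·6.4 + 0.2·0.2 = 5.16
Barley: 0.8·9.0 + 0.2·3.6 = 7.92
Corn: 0.8·7.9 + 0.2·0.9 = 6.5
Rice: 0.8·9.7 + 0.2·1.8 = 8.12
Highest Hurwicz score = 8.12 → Rice.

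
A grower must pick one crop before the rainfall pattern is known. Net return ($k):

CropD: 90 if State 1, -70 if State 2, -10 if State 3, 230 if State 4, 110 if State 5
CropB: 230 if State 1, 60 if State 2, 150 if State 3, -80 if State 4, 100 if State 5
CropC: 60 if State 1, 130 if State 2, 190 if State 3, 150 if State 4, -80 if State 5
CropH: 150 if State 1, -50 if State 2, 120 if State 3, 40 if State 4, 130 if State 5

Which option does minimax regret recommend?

Column bests: State 1=230, State 2=130, State 3=190, State 4=230, State 5=130.
CropD regrets: 140, 200, 200, 0, 20 → max 200
CropB regrets: 0, 70, 40, 310, 30 → max 310
CropC regrets: 170, 0, 0, 80, 210 → max 210
CropH regrets: 80, 180, 70, 190, 0 → max 190
Smallest max regret = 190 → CropH.

CropH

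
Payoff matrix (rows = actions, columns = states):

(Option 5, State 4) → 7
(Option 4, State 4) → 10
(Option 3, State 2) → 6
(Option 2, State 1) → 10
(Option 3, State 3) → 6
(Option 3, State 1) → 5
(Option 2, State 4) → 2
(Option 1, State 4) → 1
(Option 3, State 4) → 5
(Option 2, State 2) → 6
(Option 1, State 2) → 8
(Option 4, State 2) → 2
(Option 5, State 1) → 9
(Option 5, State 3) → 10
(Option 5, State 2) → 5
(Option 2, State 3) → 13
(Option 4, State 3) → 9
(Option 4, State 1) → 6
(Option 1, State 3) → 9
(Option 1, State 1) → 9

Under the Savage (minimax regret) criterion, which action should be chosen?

Option 5

Column bests: State 1=10, State 2=8, State 3=13, State 4=10.
Option 1 regrets: 1, 0, 4, 9 → max 9
Option 2 regrets: 0, 2, 0, 8 → max 8
Option 3 regrets: 5, 2, 7, 5 → max 7
Option 4 regrets: 4, 6, 4, 0 → max 6
Option 5 regrets: 1, 3, 3, 3 → max 3
Smallest max regret = 3 → Option 5.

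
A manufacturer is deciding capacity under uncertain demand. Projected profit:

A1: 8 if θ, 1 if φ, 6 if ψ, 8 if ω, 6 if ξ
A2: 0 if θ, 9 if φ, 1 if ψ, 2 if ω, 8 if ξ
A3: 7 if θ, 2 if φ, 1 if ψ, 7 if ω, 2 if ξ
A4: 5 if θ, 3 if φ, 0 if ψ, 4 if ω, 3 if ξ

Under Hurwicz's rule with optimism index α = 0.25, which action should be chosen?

A1: 0.25·8 + 0.75·1 = 2.75
A2: 0.25·9 + 0.75·0 = 2.25
A3: 0.25·7 + 0.75·1 = 2.5
A4: 0.25·5 + 0.75·0 = 1.25
Highest Hurwicz score = 2.75 → A1.

A1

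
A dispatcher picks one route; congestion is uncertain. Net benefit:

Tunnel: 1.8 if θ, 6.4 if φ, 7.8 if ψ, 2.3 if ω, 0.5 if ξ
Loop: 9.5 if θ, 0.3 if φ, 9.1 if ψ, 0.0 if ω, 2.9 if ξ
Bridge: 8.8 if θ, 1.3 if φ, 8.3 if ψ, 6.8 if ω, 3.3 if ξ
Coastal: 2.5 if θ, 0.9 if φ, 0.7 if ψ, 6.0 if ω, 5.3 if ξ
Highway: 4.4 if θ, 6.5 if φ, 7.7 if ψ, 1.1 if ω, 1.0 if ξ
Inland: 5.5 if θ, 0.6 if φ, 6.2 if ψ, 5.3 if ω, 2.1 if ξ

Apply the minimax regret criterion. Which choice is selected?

Column bests: θ=9.5, φ=6.5, ψ=9.1, ω=6.8, ξ=5.3.
Tunnel regrets: 7.7, 0.1, 1.3, 4.5, 4.8 → max 7.7
Loop regrets: 0.0, 6.2, 0.0, 6.8, 2.4 → max 6.8
Bridge regrets: 0.7, 5.2, 0.8, 0.0, 2.0 → max 5.2
Coastal regrets: 7.0, 5.6, 8.4, 0.8, 0.0 → max 8.4
Highway regrets: 5.1, 0.0, 1.4, 5.7, 4.3 → max 5.7
Inland regrets: 4.0, 5.9, 2.9, 1.5, 3.2 → max 5.9
Smallest max regret = 5.2 → Bridge.

Bridge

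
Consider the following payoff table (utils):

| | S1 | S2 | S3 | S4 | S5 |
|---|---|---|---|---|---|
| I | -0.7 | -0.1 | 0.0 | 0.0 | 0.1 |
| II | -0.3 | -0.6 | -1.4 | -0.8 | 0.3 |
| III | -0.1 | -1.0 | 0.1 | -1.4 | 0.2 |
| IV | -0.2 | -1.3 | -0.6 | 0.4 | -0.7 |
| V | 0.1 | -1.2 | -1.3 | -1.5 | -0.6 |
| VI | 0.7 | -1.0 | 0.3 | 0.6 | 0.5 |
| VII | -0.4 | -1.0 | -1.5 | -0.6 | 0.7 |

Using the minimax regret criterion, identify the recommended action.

Column bests: S1=0.7, S2=-0.1, S3=0.3, S4=0.6, S5=0.7.
I regrets: 1.4, 0.0, 0.3, 0.6, 0.6 → max 1.4
II regrets: 1.0, 0.5, 1.7, 1.4, 0.4 → max 1.7
III regrets: 0.8, 0.9, 0.2, 2.0, 0.5 → max 2.0
IV regrets: 0.9, 1.2, 0.9, 0.2, 1.4 → max 1.4
V regrets: 0.6, 1.1, 1.6, 2.1, 1.3 → max 2.1
VI regrets: 0.0, 0.9, 0.0, 0.0, 0.2 → max 0.9
VII regrets: 1.1, 0.9, 1.8, 1.2, 0.0 → max 1.8
Smallest max regret = 0.9 → VI.

VI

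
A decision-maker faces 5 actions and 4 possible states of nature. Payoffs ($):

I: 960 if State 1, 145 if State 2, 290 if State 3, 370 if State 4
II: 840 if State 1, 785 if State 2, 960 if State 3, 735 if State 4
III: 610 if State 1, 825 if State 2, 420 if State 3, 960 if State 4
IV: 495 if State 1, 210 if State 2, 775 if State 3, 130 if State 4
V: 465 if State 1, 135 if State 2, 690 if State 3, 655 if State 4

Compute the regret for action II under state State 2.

Best payoff under State 2 is 825.
Regret = 825 − 785 = 40.

40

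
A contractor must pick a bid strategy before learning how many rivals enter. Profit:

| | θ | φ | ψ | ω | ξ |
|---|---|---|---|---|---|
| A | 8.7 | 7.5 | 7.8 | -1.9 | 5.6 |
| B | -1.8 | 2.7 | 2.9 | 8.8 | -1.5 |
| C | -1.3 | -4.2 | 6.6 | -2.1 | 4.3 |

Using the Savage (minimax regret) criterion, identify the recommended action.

B

Column bests: θ=8.7, φ=7.5, ψ=7.8, ω=8.8, ξ=5.6.
A regrets: 0.0, 0.0, 0.0, 10.7, 0.0 → max 10.7
B regrets: 10.5, 4.8, 4.9, 0.0, 7.1 → max 10.5
C regrets: 10.0, 11.7, 1.2, 10.9, 1.3 → max 11.7
Smallest max regret = 10.5 → B.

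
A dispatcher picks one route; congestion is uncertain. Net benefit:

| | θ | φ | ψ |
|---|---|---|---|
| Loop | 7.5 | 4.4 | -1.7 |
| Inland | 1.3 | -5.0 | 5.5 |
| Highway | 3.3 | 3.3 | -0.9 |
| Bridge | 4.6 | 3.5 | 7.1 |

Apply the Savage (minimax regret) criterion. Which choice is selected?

Bridge

Column bests: θ=7.5, φ=4.4, ψ=7.1.
Loop regrets: 0.0, 0.0, 8.8 → max 8.8
Inland regrets: 6.2, 9.4, 1.6 → max 9.4
Highway regrets: 4.2, 1.1, 8.0 → max 8.0
Bridge regrets: 2.9, 0.9, 0.0 → max 2.9
Smallest max regret = 2.9 → Bridge.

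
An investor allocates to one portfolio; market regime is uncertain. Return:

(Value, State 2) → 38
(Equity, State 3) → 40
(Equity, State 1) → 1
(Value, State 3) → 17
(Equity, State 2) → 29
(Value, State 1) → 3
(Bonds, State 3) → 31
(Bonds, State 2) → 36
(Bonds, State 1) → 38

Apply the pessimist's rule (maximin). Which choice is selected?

Bonds

Row minima: Bonds=31, Value=3, Equity=1
Best worst-case = 31 → Bonds.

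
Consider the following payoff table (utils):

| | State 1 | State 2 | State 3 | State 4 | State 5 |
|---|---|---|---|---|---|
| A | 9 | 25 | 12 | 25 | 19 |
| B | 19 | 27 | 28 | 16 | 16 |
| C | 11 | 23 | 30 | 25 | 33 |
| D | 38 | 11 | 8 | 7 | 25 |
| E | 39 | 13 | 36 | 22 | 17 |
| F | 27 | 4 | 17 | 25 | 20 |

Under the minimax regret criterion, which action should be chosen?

Column bests: State 1=39, State 2=27, State 3=36, State 4=25, State 5=33.
A regrets: 30, 2, 24, 0, 14 → max 30
B regrets: 20, 0, 8, 9, 17 → max 20
C regrets: 28, 4, 6, 0, 0 → max 28
D regrets: 1, 16, 28, 18, 8 → max 28
E regrets: 0, 14, 0, 3, 16 → max 16
F regrets: 12, 23, 19, 0, 13 → max 23
Smallest max regret = 16 → E.

E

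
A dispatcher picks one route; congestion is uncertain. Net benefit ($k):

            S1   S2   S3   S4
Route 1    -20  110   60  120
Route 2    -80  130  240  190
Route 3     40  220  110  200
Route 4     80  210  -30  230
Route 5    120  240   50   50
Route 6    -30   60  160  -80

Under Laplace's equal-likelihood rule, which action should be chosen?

Route 3

Row averages: Route 1=67.5, Route 2=120, Route 3=142.5, Route 4=122.5, Route 5=115, Route 6=27.5
Highest average = 142.5 → Route 3.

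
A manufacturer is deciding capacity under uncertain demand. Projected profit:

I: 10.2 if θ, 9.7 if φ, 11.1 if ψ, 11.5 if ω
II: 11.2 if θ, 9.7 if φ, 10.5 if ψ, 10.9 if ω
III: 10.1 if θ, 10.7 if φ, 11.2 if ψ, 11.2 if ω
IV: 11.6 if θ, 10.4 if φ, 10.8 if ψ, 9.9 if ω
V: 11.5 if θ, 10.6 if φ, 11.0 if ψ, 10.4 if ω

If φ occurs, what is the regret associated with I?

1.0

Best payoff under φ is 10.7.
Regret = 10.7 − 9.7 = 1.0.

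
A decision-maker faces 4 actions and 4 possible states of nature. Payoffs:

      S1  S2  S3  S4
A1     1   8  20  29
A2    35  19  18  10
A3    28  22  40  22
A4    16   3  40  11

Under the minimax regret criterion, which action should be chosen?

A3

Column bests: S1=35, S2=22, S3=40, S4=29.
A1 regrets: 34, 14, 20, 0 → max 34
A2 regrets: 0, 3, 22, 19 → max 22
A3 regrets: 7, 0, 0, 7 → max 7
A4 regrets: 19, 19, 0, 18 → max 19
Smallest max regret = 7 → A3.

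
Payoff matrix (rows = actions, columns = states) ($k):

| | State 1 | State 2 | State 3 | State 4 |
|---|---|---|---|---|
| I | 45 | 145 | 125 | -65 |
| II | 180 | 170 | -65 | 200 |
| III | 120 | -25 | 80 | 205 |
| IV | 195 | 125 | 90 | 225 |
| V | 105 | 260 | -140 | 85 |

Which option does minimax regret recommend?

IV

Column bests: State 1=195, State 2=260, State 3=125, State 4=225.
I regrets: 150, 115, 0, 290 → max 290
II regrets: 15, 90, 190, 25 → max 190
III regrets: 75, 285, 45, 20 → max 285
IV regrets: 0, 135, 35, 0 → max 135
V regrets: 90, 0, 265, 140 → max 265
Smallest max regret = 135 → IV.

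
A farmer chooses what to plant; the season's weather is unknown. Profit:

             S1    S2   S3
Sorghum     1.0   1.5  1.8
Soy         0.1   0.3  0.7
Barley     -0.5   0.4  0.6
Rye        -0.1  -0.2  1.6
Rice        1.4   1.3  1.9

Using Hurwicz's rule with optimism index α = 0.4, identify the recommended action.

Rice

Sorghum: 0.4·1.8 + 0.6·1.0 = 1.32
Soy: 0.4·0.7 + 0.6·0.1 = 0.34
Barley: 0.4·0.6 + 0.6·(-0.5) = -0.06
Rye: 0.4·1.6 + 0.6·(-0.2) = 0.52
Rice: 0.4·1.9 + 0.6·1.3 = 1.54
Highest Hurwicz score = 1.54 → Rice.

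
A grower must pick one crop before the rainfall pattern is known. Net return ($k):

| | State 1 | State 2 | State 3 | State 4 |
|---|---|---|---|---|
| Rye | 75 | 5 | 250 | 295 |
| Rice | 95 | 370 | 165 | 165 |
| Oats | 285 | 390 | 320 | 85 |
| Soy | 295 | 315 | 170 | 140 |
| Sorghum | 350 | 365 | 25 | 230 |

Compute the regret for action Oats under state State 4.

210

Best payoff under State 4 is 295.
Regret = 295 − 85 = 210.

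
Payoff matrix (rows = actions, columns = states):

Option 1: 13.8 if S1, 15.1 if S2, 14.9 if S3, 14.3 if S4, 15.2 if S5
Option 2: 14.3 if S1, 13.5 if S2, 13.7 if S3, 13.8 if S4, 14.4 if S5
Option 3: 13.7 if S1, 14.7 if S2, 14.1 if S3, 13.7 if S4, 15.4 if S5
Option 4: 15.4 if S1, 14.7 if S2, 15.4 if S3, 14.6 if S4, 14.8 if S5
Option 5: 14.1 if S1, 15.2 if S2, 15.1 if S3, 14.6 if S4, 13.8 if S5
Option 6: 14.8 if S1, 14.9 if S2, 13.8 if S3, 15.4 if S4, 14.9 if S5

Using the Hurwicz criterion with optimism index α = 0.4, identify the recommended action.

Option 1: 0.4·15.2 + 0.6·13.8 = 14.36
Option 2: 0.4·14.4 + 0.6·13.5 = 13.86
Option 3: 0.4·15.4 + 0.6·13.7 = 14.38
Option 4: 0.4·15.4 + 0.6·14.6 = 14.92
Option 5: 0.4·15.2 + 0.6·13.8 = 14.36
Option 6: 0.4·15.4 + 0.6·13.8 = 14.44
Highest Hurwicz score = 14.92 → Option 4.

Option 4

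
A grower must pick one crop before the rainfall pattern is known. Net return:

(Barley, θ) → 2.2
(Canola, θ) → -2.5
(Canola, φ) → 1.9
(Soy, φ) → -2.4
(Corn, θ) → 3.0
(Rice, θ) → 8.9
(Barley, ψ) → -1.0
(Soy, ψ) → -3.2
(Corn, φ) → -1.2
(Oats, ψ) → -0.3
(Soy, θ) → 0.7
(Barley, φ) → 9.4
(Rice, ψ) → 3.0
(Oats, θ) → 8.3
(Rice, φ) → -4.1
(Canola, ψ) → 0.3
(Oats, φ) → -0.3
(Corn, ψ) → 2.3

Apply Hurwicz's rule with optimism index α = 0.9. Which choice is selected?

Barley

Barley: 0.9·9.4 + 0.1·(-1.0) = 8.36
Oats: 0.9·8.3 + 0.1·(-0.3) = 7.44
Rice: 0.9·8.9 + 0.1·(-4.1) = 7.6
Canola: 0.9·1.9 + 0.1·(-2.5) = 1.46
Corn: 0.9·3.0 + 0.1·(-1.2) = 2.58
Soy: 0.9·0.7 + 0.1·(-3.2) = 0.31
Highest Hurwicz score = 8.36 → Barley.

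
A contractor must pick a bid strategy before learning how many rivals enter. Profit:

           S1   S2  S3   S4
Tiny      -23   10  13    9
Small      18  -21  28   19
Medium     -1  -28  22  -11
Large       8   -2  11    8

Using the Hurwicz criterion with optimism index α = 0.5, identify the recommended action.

Large

Tiny: 0.5·13 + 0.5·(-23) = -5
Small: 0.5·28 + 0.5·(-21) = 3.5
Medium: 0.5·22 + 0.5·(-28) = -3
Large: 0.5·11 + 0.5·(-2) = 4.5
Highest Hurwicz score = 4.5 → Large.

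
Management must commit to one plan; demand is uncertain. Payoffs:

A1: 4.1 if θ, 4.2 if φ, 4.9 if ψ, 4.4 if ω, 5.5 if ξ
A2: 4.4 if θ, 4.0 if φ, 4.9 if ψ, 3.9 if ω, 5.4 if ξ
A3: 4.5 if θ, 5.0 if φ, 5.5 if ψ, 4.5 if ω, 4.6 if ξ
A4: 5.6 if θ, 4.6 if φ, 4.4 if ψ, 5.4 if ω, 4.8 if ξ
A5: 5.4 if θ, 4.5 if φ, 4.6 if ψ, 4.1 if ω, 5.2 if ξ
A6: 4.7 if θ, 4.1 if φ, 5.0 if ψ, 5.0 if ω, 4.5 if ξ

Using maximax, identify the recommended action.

A4

Row maxima: A1=5.5, A2=5.4, A3=5.5, A4=5.6, A5=5.4, A6=5.0
Best best-case = 5.6 → A4.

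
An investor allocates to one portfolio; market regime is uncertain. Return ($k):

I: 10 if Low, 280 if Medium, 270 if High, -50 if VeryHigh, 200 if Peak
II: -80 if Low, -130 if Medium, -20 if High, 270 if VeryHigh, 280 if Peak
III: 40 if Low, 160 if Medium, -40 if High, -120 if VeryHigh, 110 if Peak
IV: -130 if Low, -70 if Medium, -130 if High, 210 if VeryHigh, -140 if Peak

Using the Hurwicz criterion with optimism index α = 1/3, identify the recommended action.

I: 1/3·280 + 2/3·(-50) = 60
II: 1/3·280 + 2/3·(-130) = 20/3
III: 1/3·160 + 2/3·(-120) = -80/3
IV: 1/3·210 + 2/3·(-140) = -70/3
Highest Hurwicz score = 60 → I.

I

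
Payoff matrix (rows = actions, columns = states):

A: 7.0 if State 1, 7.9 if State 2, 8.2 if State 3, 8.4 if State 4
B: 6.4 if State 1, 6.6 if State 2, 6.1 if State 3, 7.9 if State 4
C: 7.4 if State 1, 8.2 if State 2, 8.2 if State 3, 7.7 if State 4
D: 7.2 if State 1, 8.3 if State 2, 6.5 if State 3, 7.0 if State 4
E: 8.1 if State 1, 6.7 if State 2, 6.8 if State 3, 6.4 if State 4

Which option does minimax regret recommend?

Column bests: State 1=8.1, State 2=8.3, State 3=8.2, State 4=8.4.
A regrets: 1.1, 0.4, 0.0, 0.0 → max 1.1
B regrets: 1.7, 1.7, 2.1, 0.5 → max 2.1
C regrets: 0.7, 0.1, 0.0, 0.7 → max 0.7
D regrets: 0.9, 0.0, 1.7, 1.4 → max 1.7
E regrets: 0.0, 1.6, 1.4, 2.0 → max 2.0
Smallest max regret = 0.7 → C.

C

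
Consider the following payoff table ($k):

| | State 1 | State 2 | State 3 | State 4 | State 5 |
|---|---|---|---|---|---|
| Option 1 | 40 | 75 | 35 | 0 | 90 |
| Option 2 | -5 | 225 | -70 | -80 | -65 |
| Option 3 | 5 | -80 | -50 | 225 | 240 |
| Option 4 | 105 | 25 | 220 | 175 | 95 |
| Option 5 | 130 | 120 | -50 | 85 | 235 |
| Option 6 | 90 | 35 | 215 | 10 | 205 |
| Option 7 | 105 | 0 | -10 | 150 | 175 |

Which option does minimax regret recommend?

Column bests: State 1=130, State 2=225, State 3=220, State 4=225, State 5=240.
Option 1 regrets: 90, 150, 185, 225, 150 → max 225
Option 2 regrets: 135, 0, 290, 305, 305 → max 305
Option 3 regrets: 125, 305, 270, 0, 0 → max 305
Option 4 regrets: 25, 200, 0, 50, 145 → max 200
Option 5 regrets: 0, 105, 270, 140, 5 → max 270
Option 6 regrets: 40, 190, 5, 215, 35 → max 215
Option 7 regrets: 25, 225, 230, 75, 65 → max 230
Smallest max regret = 200 → Option 4.

Option 4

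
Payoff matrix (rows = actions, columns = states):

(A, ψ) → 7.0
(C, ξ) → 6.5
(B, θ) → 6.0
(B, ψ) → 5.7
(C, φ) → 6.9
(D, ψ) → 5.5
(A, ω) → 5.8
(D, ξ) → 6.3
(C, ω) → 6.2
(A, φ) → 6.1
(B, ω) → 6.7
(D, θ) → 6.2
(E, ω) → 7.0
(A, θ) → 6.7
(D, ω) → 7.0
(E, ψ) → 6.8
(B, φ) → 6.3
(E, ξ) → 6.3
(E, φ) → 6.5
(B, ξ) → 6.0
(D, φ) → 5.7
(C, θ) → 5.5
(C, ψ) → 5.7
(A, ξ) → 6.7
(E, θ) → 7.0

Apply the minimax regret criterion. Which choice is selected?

Column bests: θ=7.0, φ=6.9, ψ=7.0, ω=7.0, ξ=6.7.
A regrets: 0.3, 0.8, 0.0, 1.2, 0.0 → max 1.2
B regrets: 1.0, 0.6, 1.3, 0.3, 0.7 → max 1.3
C regrets: 1.5, 0.0, 1.3, 0.8, 0.2 → max 1.5
D regrets: 0.8, 1.2, 1.5, 0.0, 0.4 → max 1.5
E regrets: 0.0, 0.4, 0.2, 0.0, 0.4 → max 0.4
Smallest max regret = 0.4 → E.

E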